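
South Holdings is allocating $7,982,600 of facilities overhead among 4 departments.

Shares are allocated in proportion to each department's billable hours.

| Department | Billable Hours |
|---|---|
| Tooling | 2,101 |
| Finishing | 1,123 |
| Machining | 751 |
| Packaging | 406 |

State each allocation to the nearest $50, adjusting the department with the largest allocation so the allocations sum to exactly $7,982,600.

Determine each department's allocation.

Sum of billable hours: 4,381.
Raw shares: Tooling 2,101/4,381 × $7,982,600 = 3,828,222.46; Finishing 1,123/4,381 × $7,982,600 = 2,046,213.15; Machining 751/4,381 × $7,982,600 = 1,368,393.65; Packaging 406/4,381 × $7,982,600 = 739,770.74.
At nearest $50: Tooling $3,828,200; Finishing $2,046,200; Machining $1,368,400; Packaging $739,750. Sum = $7,982,550.
Difference $7,982,600 − $7,982,550 = +$50 applied to largest allocation (Tooling): Tooling becomes $3,828,250.

Tooling: $3,828,250; Finishing: $2,046,200; Machining: $1,368,400; Packaging: $739,750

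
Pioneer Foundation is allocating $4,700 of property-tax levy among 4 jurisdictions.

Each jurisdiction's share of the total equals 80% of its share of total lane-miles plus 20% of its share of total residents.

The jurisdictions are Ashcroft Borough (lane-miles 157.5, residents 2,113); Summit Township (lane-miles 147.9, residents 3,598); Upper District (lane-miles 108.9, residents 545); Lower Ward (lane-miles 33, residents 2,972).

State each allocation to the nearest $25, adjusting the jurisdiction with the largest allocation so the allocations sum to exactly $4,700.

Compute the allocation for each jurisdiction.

Ashcroft Borough: $1,550 · Summit Township: $1,600 · Upper District: $975 · Lower Ward: $575

Totals — lane-miles 447.3, residents 9,228.
Composite weights (80% lane-miles + 20% residents): Ashcroft Borough 0.3275; Summit Township 0.3425; Upper District 0.2066; Lower Ward 0.1234.
Raw shares: Ashcroft Borough 1,539.18; Summit Township 1,609.75; Upper District 970.93; Lower Ward 580.14.
After rounding ($25): Ashcroft Borough $1,550; Summit Township $1,600; Upper District $975; Lower Ward $575. Sum = $4,700.
No rounding difference to absorb.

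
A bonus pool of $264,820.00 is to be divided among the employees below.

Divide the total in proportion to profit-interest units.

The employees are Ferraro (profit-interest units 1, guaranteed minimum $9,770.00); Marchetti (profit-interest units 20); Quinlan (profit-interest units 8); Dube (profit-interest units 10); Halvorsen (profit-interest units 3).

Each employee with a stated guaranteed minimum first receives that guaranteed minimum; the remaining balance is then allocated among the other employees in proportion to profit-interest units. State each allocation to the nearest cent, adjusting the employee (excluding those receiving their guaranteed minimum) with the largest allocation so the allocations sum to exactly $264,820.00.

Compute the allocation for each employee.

Fund the minimums — Ferraro $9,770.00. Residual $255,050.00.
Residual split over remaining profit-interest units 41: Marchetti 124,414.6341 → $124,414.63; Quinlan 49,765.8537 → $49,765.85; Dube 62,207.3171 → $62,207.32; Halvorsen 18,662.1951 → $18,662.20.

Ferraro: $9,770.00 | Marchetti: $124,414.63 | Quinlan: $49,765.85 | Dube: $62,207.32 | Halvorsen: $18,662.20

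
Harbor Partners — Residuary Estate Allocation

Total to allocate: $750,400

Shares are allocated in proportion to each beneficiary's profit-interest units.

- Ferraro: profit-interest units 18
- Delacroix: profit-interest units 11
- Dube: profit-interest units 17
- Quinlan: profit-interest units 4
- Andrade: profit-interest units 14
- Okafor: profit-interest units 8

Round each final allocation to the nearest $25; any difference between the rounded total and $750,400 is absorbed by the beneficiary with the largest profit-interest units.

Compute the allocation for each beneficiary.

Ferraro: $187,600; Delacroix: $114,650; Dube: $177,175; Quinlan: $41,700; Andrade: $145,900; Okafor: $83,375

Total profit-interest units = 18 + 11 + 17 + 4 + 14 + 8 = 72.
Unrounded shares: Ferraro 187,600.00; Delacroix 114,644.44; Dube 177,177.78; Quinlan 41,688.89; Andrade 145,911.11; Okafor 83,377.78.
After rounding ($25): Ferraro $187,600; Delacroix $114,650; Dube $177,175; Quinlan $41,700; Andrade $145,900; Okafor $83,375. Sum = $750,400.
Sum already equals the total — no adjustment.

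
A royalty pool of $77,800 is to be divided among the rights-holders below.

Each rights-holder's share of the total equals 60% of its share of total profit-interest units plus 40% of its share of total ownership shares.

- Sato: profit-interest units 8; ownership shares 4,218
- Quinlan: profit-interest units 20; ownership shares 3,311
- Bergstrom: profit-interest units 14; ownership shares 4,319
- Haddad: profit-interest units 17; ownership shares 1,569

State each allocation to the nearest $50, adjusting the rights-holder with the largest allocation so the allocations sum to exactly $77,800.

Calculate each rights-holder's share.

Totals — profit-interest units 59, ownership shares 13,417.
Blended shares (60% profit-interest units + 40% ownership shares): Sato 0.2071; Quinlan 0.3021; Bergstrom 0.2711; Haddad 0.2197.
Proportional shares: Sato 16,112.91; Quinlan 23,503.41; Bergstrom 21,094.30; Haddad 17,089.38.
At nearest $50: Sato $16,100; Quinlan $23,500; Bergstrom $21,100; Haddad $17,100. Sum = $77,800.
Rounded total matches; no reconciliation needed.

Sato: $16,100 · Quinlan: $23,500 · Bergstrom: $21,100 · Haddad: $17,100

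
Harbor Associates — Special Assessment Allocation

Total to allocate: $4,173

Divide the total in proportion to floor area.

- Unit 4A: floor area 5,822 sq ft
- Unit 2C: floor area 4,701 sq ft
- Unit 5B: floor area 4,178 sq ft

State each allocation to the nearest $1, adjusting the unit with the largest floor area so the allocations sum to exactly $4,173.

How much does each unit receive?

Total floor area = 5,822 + 4,701 + 4,178 = 14,701.
Pro-rata amounts: Unit 4A 1,652.62; Unit 2C 1,334.42; Unit 5B 1,185.96.
After rounding ($1): Unit 4A $1,653; Unit 2C $1,334; Unit 5B $1,186. Sum = $4,173.
Sum already equals the total — no adjustment.

Unit 4A: $1,653 · Unit 2C: $1,334 · Unit 5B: $1,186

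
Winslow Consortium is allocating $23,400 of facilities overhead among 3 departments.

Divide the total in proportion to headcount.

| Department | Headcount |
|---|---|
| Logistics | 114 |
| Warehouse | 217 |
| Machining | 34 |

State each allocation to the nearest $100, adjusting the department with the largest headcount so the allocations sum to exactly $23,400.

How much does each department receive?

Logistics: $7,300; Warehouse: $13,900; Machining: $2,200

Total headcount = 114 + 217 + 34 = 365.
Unrounded shares: Logistics 7,308.49; Warehouse 13,911.78; Machining 2,179.73.
After rounding ($100): Logistics $7,300; Warehouse $13,900; Machining $2,200. Sum = $23,400.
No rounding difference to absorb.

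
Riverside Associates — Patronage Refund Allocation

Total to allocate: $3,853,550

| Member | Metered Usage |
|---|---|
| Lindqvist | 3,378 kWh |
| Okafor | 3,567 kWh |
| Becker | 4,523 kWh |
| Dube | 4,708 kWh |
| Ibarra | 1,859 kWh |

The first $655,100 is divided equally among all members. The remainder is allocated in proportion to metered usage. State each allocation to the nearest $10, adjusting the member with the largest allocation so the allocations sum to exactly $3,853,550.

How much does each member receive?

Lindqvist: $730,100 · Okafor: $763,620 · Becker: $933,160 · Dube: $965,960 · Ibarra: $460,710

Equal tier: $655,100 ÷ 5 = $131,020 apiece.
Remainder $3,198,450 by metered usage (total 18,035): Lindqvist 599,077.58 → $599,080; Okafor 632,596.13 → $632,600; Becker 802,139.69 → $802,140; Dube 834,948.86 → $834,950; Ibarra 329,687.75 → $329,690.
Rounding difference −$10 on remainder applied to Dube.
Totals: Lindqvist $131,020 + $599,080 = $730,100; Okafor $131,020 + $632,600 = $763,620; Becker $131,020 + $802,140 = $933,160; Dube $131,020 + $834,940 = $965,960; Ibarra $131,020 + $329,690 = $460,710.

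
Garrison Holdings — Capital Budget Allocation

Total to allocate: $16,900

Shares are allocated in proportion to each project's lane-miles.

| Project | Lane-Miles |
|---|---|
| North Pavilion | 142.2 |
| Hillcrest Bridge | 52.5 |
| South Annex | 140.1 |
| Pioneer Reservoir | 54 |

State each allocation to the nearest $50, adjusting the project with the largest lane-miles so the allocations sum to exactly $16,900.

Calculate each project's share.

Lane-miles total: 388.8.
Proportional shares: North Pavilion 142.2/388.8 × $16,900 = 6,181.02; Hillcrest Bridge 52.5/388.8 × $16,900 = 2,282.02; South Annex 140.1/388.8 × $16,900 = 6,089.74; Pioneer Reservoir 54/388.8 × $16,900 = 2,347.22.
After rounding ($50): North Pavilion $6,200; Hillcrest Bridge $2,300; South Annex $6,100; Pioneer Reservoir $2,350. Sum = $16,950.
Difference $16,900 − $16,950 = −$50 applied to largest lane-miles (North Pavilion): North Pavilion becomes $6,150.

North Pavilion: $6,150 | Hillcrest Bridge: $2,300 | South Annex: $6,100 | Pioneer Reservoir: $2,350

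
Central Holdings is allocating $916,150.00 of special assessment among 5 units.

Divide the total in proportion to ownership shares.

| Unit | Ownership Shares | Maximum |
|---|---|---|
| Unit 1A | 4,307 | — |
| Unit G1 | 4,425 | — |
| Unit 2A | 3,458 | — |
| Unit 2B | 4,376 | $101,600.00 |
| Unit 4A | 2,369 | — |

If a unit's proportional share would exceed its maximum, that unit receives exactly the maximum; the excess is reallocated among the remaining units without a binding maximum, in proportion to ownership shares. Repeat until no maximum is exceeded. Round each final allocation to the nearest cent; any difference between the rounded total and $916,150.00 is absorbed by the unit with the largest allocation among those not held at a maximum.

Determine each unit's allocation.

Unit 1A: $240,968.94; Unit G1: $247,570.84; Unit 2A: $193,468.91; Unit 2B: $101,600.00; Unit 4A: $132,541.31

Combined ownership shares = 18,935.
Unconstrained shares: Unit 1A 208,389.6514; Unit G1 214,098.9570; Unit 2A 167,311.6821; Unit 2B 211,728.1436; Unit 4A 114,621.5659.
Cap binds for Unit 2B ($101,600.00); remaining pool $814,550.00 reallocated over remaining ownership shares 14,559.
Remaining shares: Unit 1A 240,968.9436 → $240,968.94; Unit G1 247,570.8325 → $247,570.83; Unit 2A 193,468.9127 → $193,468.91; Unit 4A 132,541.3112 → $132,541.31.
Rounding difference +$0.01 applied to Unit G1 → $247,570.84.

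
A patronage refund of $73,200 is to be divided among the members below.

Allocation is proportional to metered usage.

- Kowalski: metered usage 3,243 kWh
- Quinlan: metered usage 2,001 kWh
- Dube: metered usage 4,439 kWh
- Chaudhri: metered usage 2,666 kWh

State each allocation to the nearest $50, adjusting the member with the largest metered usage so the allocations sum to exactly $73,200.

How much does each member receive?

Metered usage total: 12,349.
Pro-rata amounts: Kowalski 3,243/12,349 × $73,200 = 19,223.22; Quinlan 2,001/12,349 × $73,200 = 11,861.14; Dube 4,439/12,349 × $73,200 = 26,312.64; Chaudhri 2,666/12,349 × $73,200 = 15,803.00.
At nearest $50: Kowalski $19,200; Quinlan $11,850; Dube $26,300; Chaudhri $15,800. Sum = $73,150.
Difference $73,200 − $73,150 = +$50 applied to largest metered usage (Dube): Dube becomes $26,350.

Kowalski: $19,200; Quinlan: $11,850; Dube: $26,350; Chaudhri: $15,800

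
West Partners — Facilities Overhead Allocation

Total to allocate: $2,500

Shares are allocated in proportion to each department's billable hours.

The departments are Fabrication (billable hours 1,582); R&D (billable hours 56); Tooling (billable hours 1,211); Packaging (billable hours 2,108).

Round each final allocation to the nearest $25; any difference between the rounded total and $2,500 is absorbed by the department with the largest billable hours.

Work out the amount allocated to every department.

Fabrication: $800 | R&D: $25 | Tooling: $600 | Packaging: $1,075

Sum of billable hours: 1,582 + 56 + 1,211 + 2,108 = 4,957.
Raw shares: Fabrication 797.86; R&D 28.24; Tooling 610.75; Packaging 1,063.14.
Rounded to nearest $25: Fabrication $800; R&D $25; Tooling $600; Packaging $1,075. Sum = $2,500.
No rounding difference to absorb.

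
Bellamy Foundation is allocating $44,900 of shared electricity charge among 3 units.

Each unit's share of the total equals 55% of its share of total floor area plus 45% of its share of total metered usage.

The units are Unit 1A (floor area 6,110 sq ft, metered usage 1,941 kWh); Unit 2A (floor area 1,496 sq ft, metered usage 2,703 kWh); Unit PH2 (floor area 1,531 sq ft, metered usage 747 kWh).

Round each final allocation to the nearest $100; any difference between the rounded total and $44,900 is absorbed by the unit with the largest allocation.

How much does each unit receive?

Totals — floor area 9,137, metered usage 5,391.
Combined weights (55% floor area + 45% metered usage): Unit 1A 0.5298; Unit 2A 0.3157; Unit PH2 0.1545.
Pro-rata amounts: Unit 1A 23,788.48; Unit 2A 14,173.92; Unit PH2 6,937.60.
Rounded to nearest $100: Unit 1A $23,800; Unit 2A $14,200; Unit PH2 $6,900. Sum = $44,900.
No rounding difference to absorb.

Unit 1A: $23,800; Unit 2A: $14,200; Unit PH2: $6,900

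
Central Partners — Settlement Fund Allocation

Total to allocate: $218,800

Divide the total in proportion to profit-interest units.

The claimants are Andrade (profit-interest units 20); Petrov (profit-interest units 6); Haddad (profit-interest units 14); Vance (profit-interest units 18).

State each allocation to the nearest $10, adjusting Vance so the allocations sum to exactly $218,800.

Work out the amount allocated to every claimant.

Profit-interest units total: 58.
Unrounded shares: Andrade 20/58 × $218,800 = 75,448.28; Petrov 6/58 × $218,800 = 22,634.48; Haddad 14/58 × $218,800 = 52,813.79; Vance 18/58 × $218,800 = 67,903.45.
After rounding ($10): Andrade $75,450; Petrov $22,630; Haddad $52,810; Vance $67,900. Sum = $218,790.
Difference $218,800 − $218,790 = +$10 applied to Vance: Vance becomes $67,910.

Andrade: $75,450 | Petrov: $22,630 | Haddad: $52,810 | Vance: $67,910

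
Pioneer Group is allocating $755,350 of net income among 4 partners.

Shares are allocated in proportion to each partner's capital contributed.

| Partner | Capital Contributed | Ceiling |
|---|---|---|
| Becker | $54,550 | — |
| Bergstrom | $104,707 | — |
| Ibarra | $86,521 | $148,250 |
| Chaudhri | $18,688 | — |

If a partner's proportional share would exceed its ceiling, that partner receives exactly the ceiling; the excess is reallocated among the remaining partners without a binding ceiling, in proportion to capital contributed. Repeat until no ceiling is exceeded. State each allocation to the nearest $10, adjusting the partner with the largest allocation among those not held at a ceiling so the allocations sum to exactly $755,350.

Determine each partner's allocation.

Becker: $186,110; Bergstrom: $357,230; Ibarra: $148,250; Chaudhri: $63,760

Combined capital contributed = 264,466.
Proportional shares (ignoring caps): Becker 155,802.04; Bergstrom 299,057.09; Ibarra 247,115.46; Chaudhri 53,375.41.
Cap binds for Ibarra ($148,250); balance $607,100 reallocated over remaining capital contributed 177,945.
Redistributed shares: Becker 186,109.78 → $186,110; Bergstrom 357,231.84 → $357,230; Chaudhri 63,758.38 → $63,760.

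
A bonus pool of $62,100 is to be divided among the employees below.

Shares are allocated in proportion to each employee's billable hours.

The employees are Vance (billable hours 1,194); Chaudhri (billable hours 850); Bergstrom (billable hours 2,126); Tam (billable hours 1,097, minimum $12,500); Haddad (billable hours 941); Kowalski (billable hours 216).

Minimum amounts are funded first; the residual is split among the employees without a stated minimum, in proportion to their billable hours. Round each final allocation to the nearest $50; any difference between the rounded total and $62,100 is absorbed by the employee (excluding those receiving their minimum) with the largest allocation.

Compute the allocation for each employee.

Vance: $11,100 · Chaudhri: $7,900 · Bergstrom: $19,850 · Tam: $12,500 · Haddad: $8,750 · Kowalski: $2,000

Fund the minimums — Tam $12,500. Remaining pool $49,600.
Remaining pool split over remaining billable hours 5,327: Vance 11,117.40 → $11,100; Chaudhri 7,914.40 → $7,900; Bergstrom 19,795.31 → $19,800; Haddad 8,761.70 → $8,750; Kowalski 2,011.19 → $2,000.
Rounding difference +$50 applied to Bergstrom → $19,850.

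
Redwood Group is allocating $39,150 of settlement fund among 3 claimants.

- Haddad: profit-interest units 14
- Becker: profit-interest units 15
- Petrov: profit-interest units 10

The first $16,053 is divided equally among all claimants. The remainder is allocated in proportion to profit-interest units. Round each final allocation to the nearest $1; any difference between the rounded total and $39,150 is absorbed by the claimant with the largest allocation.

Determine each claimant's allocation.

Haddad: $13,642 · Becker: $14,235 · Petrov: $11,273

Equal tier: $16,053 ÷ 3 = $5,351 apiece.
Remainder $23,097 by profit-interest units (total 39): Haddad 8,291.23 → $8,291; Becker 8,883.46 → $8,883; Petrov 5,922.31 → $5,922.
Rounding difference +$1 on remainder applied to Becker.
Totals: Haddad $5,351 + $8,291 = $13,642; Becker $5,351 + $8,884 = $14,235; Petrov $5,351 + $5,922 = $11,273.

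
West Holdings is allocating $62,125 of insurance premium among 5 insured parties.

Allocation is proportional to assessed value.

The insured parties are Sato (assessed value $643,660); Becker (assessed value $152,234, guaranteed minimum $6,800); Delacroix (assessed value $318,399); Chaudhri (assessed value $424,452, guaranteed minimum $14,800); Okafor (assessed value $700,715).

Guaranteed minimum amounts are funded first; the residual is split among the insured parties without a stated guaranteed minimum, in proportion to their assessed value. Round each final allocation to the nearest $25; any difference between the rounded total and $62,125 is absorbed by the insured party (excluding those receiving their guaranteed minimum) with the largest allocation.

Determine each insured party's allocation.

Fund the minimums — Becker $6,800; Chaudhri $14,800. Remaining pool $40,525.
Remaining pool split over remaining assessed value 1,662,774: Sato 15,687.23 → $15,675; Delacroix 7,760.00 → $7,750; Okafor 17,077.77 → $17,075.
Rounding difference +$25 applied to Okafor → $17,100.

Sato: $15,675 | Becker: $6,800 | Delacroix: $7,750 | Chaudhri: $14,800 | Okafor: $17,100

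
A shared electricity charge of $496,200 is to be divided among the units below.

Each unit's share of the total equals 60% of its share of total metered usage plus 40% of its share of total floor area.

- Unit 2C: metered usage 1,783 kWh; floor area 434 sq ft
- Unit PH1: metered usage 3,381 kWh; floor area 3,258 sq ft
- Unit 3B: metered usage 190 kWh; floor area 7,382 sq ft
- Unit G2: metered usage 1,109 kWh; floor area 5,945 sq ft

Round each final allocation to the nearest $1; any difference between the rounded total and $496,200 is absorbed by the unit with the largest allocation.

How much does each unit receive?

Totals — metered usage 6,463, floor area 17,019.
Combined weights (60% metered usage + 40% floor area): Unit 2C 0.1757; Unit PH1 0.3905; Unit 3B 0.1911; Unit G2 0.2427.
Unrounded shares: Unit 2C 87,195.84; Unit PH1 193,742.40; Unit 3B 94,843.21; Unit G2 120,418.55.
After rounding ($1): Unit 2C $87,196; Unit PH1 $193,742; Unit 3B $94,843; Unit G2 $120,419. Sum = $496,200.
Sum already equals the total — no adjustment.

Unit 2C: $87,196 | Unit PH1: $193,742 | Unit 3B: $94,843 | Unit G2: $120,419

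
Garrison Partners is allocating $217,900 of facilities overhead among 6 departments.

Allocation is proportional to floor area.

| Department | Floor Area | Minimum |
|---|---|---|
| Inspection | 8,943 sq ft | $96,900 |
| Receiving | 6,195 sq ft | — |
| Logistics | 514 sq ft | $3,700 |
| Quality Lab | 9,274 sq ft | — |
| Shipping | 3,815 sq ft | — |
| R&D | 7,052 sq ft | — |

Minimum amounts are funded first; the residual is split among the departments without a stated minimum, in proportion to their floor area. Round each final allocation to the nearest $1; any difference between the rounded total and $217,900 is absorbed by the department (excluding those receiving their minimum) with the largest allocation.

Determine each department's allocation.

Inspection: $96,900; Receiving: $27,592; Logistics: $3,700; Quality Lab: $41,307; Shipping: $16,992; R&D: $31,409

Guaranteed amounts: Inspection $96,900; Logistics $3,700. Remaining pool $117,300.
Remaining pool split over remaining floor area 26,336: Receiving 27,592.40 → $27,592; Quality Lab 41,306.20 → $41,306; Shipping 16,991.93 → $16,992; R&D 31,409.46 → $31,409.
Rounding difference +$1 applied to Quality Lab → $41,307.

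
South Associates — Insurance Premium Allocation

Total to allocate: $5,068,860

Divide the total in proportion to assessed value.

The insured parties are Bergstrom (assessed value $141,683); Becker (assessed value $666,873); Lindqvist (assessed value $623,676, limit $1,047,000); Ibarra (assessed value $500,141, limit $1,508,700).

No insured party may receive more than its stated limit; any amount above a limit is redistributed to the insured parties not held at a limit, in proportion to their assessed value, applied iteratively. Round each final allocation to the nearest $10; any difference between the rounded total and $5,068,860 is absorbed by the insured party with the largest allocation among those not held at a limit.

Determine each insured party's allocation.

Bergstrom: $440,380; Becker: $2,072,780; Lindqvist: $1,047,000; Ibarra: $1,508,700

Total assessed value = 1,932,373.
Unconstrained shares: Bergstrom 371,652.52; Becker 1,749,292.64; Lindqvist 1,635,981.42; Ibarra 1,311,933.42.
Held at cap: Lindqvist ($1,047,000); balance $4,021,860 reallocated over remaining assessed value 1,308,697.
Held at cap: Ibarra ($1,508,700); balance $2,513,160 reallocated over remaining assessed value 808,556.
Shares after redistribution: Bergstrom 440,380.19 → $440,380; Becker 2,072,779.81 → $2,072,780.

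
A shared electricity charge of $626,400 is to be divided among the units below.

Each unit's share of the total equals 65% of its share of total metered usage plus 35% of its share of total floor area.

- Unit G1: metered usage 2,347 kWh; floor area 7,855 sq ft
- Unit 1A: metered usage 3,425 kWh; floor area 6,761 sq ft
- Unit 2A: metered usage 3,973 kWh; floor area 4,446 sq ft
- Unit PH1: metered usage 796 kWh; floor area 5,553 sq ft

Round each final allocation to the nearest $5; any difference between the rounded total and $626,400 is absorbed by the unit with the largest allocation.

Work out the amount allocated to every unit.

Unit G1: $160,620 · Unit 1A: $192,515 · Unit 2A: $193,060 · Unit PH1: $80,205

Metered usage total 10,541; floor area total 24,615.
Combined weights (65% metered usage + 35% floor area): Unit G1 0.2564; Unit 1A 0.3073; Unit 2A 0.3082; Unit PH1 0.1280.
Unrounded shares: Unit G1 160,618.60; Unit 1A 192,513.77; Unit 2A 193,061.83; Unit PH1 80,205.81.
After rounding ($5): Unit G1 $160,620; Unit 1A $192,515; Unit 2A $193,060; Unit PH1 $80,205. Sum = $626,400.
Sum already equals the total — no adjustment.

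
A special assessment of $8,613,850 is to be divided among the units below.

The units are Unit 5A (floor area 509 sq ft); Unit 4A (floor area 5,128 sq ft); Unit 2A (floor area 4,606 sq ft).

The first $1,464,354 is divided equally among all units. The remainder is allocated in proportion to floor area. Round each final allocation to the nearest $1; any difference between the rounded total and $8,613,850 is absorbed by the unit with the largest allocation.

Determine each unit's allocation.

Unit 5A: $843,394; Unit 4A: $4,067,403; Unit 2A: $3,703,053

First tranche $1,464,354 split equally: $488,118 each.
Remainder $7,149,496 by floor area (total 10,243): Unit 5A 355,276.14 → $355,276; Unit 4A 3,579,284.93 → $3,579,285; Unit 2A 3,214,934.94 → $3,214,935.
Totals: Unit 5A $488,118 + $355,276 = $843,394; Unit 4A $488,118 + $3,579,285 = $4,067,403; Unit 2A $488,118 + $3,214,935 = $3,703,053.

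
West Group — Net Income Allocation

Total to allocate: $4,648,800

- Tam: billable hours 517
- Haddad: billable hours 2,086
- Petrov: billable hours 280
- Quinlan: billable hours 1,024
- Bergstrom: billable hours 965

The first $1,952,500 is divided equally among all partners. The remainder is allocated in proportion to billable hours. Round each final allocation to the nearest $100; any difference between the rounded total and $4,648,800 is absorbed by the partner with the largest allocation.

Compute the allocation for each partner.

Tam: $676,600 | Haddad: $1,544,900 | Petrov: $545,500 | Quinlan: $957,200 | Bergstrom: $924,600

$1,952,500 shared equally gives $390,500 per partner.
Remainder $2,696,300 by billable hours (total 4,872): Tam 286,122.15 → $286,100; Haddad 1,154,450.29 → $1,154,500; Petrov 154,959.77 → $155,000; Quinlan 566,710.02 → $566,700; Bergstrom 534,057.78 → $534,100.
Rounding difference −$100 on remainder applied to Haddad.
Totals: Tam $390,500 + $286,100 = $676,600; Haddad $390,500 + $1,154,400 = $1,544,900; Petrov $390,500 + $155,000 = $545,500; Quinlan $390,500 + $566,700 = $957,200; Bergstrom $390,500 + $534,100 = $924,600.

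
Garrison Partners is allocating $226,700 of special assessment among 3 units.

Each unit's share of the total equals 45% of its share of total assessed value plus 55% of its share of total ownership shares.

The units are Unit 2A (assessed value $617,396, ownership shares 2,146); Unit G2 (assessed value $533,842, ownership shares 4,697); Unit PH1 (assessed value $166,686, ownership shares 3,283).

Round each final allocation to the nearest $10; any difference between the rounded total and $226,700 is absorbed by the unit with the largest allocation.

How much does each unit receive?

Assessed value total 1,317,924; ownership shares total 10,126.
Composite weights (45% assessed value + 55% ownership shares): Unit 2A 0.3274; Unit G2 0.4374; Unit PH1 0.2352.
Proportional shares: Unit 2A 74,214.50; Unit G2 99,158.30; Unit PH1 53,327.20.
After rounding ($10): Unit 2A $74,210; Unit G2 $99,160; Unit PH1 $53,330. Sum = $226,700.
Sum already equals the total — no adjustment.

Unit 2A: $74,210; Unit G2: $99,160; Unit PH1: $53,330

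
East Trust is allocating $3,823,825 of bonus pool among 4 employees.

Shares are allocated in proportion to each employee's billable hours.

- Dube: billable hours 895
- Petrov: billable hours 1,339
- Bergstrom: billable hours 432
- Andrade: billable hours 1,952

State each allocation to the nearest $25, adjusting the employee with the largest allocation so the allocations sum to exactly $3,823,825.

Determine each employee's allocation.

Dube: $741,075; Petrov: $1,108,725; Bergstrom: $357,700; Andrade: $1,616,325

Combined billable hours = 4,618.
Proportional shares: Dube 895/4,618 × $3,823,825 = 741,083.45; Petrov 1,339/4,618 × $3,823,825 = 1,108,727.08; Bergstrom 432/4,618 × $3,823,825 = 357,707.32; Andrade 1,952/4,618 × $3,823,825 = 1,616,307.15.
After rounding ($25): Dube $741,075; Petrov $1,108,725; Bergstrom $357,700; Andrade $1,616,300. Sum = $3,823,800.
Difference $3,823,825 − $3,823,800 = +$25 applied to largest allocation (Andrade): Andrade becomes $1,616,325.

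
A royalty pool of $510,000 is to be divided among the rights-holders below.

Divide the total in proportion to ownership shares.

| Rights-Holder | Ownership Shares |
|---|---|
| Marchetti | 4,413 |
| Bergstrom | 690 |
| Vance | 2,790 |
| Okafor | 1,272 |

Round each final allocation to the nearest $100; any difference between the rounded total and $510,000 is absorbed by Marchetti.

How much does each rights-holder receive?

Marchetti: $245,500 | Bergstrom: $38,400 | Vance: $155,300 | Okafor: $70,800

Sum of ownership shares: 9,165.
Unrounded shares: Marchetti 4,413/9,165 × $510,000 = 245,567.92; Bergstrom 690/9,165 × $510,000 = 38,396.07; Vance 2,790/9,165 × $510,000 = 155,253.68; Okafor 1,272/9,165 × $510,000 = 70,782.32.
Rounded to nearest $100: Marchetti $245,600; Bergstrom $38,400; Vance $155,300; Okafor $70,800. Sum = $510,100.
Difference $510,000 − $510,100 = −$100 applied to Marchetti: Marchetti becomes $245,500.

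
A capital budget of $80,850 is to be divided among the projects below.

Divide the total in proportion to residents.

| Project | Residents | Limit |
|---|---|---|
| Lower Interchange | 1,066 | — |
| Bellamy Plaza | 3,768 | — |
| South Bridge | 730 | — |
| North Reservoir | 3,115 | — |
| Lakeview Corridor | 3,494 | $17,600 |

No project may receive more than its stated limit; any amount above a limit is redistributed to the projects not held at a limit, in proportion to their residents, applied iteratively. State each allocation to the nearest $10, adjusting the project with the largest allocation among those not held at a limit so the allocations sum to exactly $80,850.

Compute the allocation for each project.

Lower Interchange: $7,770 | Bellamy Plaza: $27,460 | South Bridge: $5,320 | North Reservoir: $22,700 | Lakeview Corridor: $17,600

Total residents = 12,173.
Unconstrained shares: Lower Interchange 7,080.10; Bellamy Plaza 25,026.11; South Bridge 4,848.48; North Reservoir 20,689.05; Lakeview Corridor 23,206.27.
Capped: Lakeview Corridor ($17,600); remaining pool $63,250 reallocated over remaining residents 8,679.
Redistributed shares: Lower Interchange 7,768.69 → $7,770; Bellamy Plaza 27,460.08 → $27,460; South Bridge 5,320.03 → $5,320; North Reservoir 22,701.20 → $22,700.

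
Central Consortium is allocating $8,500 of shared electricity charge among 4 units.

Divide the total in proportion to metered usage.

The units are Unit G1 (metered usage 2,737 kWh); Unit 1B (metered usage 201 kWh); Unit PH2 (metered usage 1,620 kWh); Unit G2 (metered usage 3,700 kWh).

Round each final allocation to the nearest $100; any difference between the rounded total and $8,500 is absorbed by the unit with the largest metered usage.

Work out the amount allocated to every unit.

Combined metered usage = 2,737 + 201 + 1,620 + 3,700 = 8,258.
Pro-rata amounts: Unit G1 2,817.21; Unit 1B 206.89; Unit PH2 1,667.47; Unit G2 3,808.43.
After rounding ($100): Unit G1 $2,800; Unit 1B $200; Unit PH2 $1,700; Unit G2 $3,800. Sum = $8,500.
No rounding difference to absorb.

Unit G1: $2,800 | Unit 1B: $200 | Unit PH2: $1,700 | Unit G2: $3,800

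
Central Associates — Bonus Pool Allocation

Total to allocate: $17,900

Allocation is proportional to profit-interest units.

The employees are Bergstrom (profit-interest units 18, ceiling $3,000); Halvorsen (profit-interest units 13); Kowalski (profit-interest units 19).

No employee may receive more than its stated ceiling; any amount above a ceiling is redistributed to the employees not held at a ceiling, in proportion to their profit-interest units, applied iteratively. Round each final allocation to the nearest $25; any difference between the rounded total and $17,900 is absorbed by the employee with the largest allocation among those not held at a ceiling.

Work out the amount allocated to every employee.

Profit-interest units total: 50.
Unconstrained shares: Bergstrom 6,444.00; Halvorsen 4,654.00; Kowalski 6,802.00.
Held at cap: Bergstrom ($3,000); residual $14,900 reallocated over remaining profit-interest units 32.
Shares after redistribution: Halvorsen 6,053.12 → $6,050; Kowalski 8,846.88 → $8,850.

Bergstrom: $3,000 · Halvorsen: $6,050 · Kowalski: $8,850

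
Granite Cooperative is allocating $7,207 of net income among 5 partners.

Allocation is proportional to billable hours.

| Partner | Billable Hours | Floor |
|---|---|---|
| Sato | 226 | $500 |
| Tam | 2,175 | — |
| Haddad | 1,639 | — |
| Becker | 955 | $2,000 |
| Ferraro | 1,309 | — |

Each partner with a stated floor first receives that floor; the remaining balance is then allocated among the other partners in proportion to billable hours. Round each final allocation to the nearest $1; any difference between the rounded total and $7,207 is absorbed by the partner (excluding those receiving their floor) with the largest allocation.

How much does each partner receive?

Guaranteed amounts: Sato $500; Becker $2,000. Remaining pool $4,707.
Remaining pool split over remaining billable hours 5,123: Tam 1,998.38 → $1,998; Haddad 1,505.91 → $1,506; Ferraro 1,202.71 → $1,203.

Sato: $500 · Tam: $1,998 · Haddad: $1,506 · Becker: $2,000 · Ferraro: $1,203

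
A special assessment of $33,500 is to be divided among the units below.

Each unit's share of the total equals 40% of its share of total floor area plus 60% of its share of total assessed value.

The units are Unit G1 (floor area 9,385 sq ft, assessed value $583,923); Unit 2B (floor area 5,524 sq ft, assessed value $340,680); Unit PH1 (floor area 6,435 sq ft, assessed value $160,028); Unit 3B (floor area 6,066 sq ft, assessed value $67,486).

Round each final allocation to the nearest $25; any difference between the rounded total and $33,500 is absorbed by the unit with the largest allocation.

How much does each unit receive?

Totals — floor area 27,410, assessed value 1,152,117.
Combined weights (40% floor area + 60% assessed value): Unit G1 0.4411; Unit 2B 0.2580; Unit PH1 0.1772; Unit 3B 0.1237.
Raw shares: Unit G1 14,775.28; Unit 2B 8,644.09; Unit PH1 5,937.77; Unit 3B 4,142.87.
After rounding ($25): Unit G1 $14,775; Unit 2B $8,650; Unit PH1 $5,950; Unit 3B $4,150. Sum = $33,525.
Difference $33,500 − $33,525 = −$25 applied to largest allocation (Unit G1): Unit G1 becomes $14,750.

Unit G1: $14,750 · Unit 2B: $8,650 · Unit PH1: $5,950 · Unit 3B: $4,150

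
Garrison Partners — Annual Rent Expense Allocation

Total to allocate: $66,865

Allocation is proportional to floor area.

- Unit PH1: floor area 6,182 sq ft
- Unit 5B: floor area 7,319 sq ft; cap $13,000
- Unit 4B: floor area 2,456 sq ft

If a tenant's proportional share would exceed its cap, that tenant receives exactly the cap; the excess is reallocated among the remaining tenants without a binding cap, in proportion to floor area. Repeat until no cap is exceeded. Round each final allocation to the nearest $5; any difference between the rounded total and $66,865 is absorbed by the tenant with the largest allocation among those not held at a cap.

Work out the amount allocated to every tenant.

Floor area total: 15,957.
Pro-rata shares before constraints: Unit PH1 25,904.58; Unit 5B 30,668.98; Unit 4B 10,291.44.
Capped: Unit 5B ($13,000); residual $53,865 reallocated over remaining floor area 8,638.
Remaining shares: Unit PH1 38,549.83 → $38,550; Unit 4B 15,315.17 → $15,315.

Unit PH1: $38,550; Unit 5B: $13,000; Unit 4B: $15,315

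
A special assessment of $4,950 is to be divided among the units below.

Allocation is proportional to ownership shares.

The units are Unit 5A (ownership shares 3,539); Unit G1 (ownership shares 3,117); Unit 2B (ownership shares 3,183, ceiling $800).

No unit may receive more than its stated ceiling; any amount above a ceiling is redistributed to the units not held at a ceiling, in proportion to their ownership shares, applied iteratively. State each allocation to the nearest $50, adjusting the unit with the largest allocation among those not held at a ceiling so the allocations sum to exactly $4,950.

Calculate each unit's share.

Combined ownership shares = 9,839.
Proportional shares (ignoring caps): Unit 5A 1,780.47; Unit G1 1,568.16; Unit 2B 1,601.37.
Capped: Unit 2B ($800); balance $4,150 reallocated over remaining ownership shares 6,656.
Remaining shares: Unit 5A 2,206.56 → $2,200; Unit G1 1,943.44 → $1,950.

Unit 5A: $2,200 | Unit G1: $1,950 | Unit 2B: $800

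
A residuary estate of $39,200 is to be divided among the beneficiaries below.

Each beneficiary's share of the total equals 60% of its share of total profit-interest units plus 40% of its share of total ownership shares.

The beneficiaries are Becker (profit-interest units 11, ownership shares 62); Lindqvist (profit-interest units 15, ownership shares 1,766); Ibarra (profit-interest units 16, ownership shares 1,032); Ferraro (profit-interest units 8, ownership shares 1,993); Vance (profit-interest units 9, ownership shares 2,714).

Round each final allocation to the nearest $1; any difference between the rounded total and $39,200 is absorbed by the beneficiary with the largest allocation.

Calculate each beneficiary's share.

Becker: $4,514; Lindqvist: $9,638; Ibarra: $8,517; Ferraro: $7,319; Vance: $9,212

Totals — profit-interest units 59, ownership shares 7,567.
Composite weights (60% profit-interest units + 40% ownership shares): Becker 0.1151; Lindqvist 0.2459; Ibarra 0.2173; Ferraro 0.1867; Vance 0.2350.
Raw shares: Becker 4,513.56; Lindqvist 9,639.09; Ibarra 8,516.77; Ferraro 7,318.96; Vance 9,211.63.
At nearest $1: Becker $4,514; Lindqvist $9,639; Ibarra $8,517; Ferraro $7,319; Vance $9,212. Sum = $39,201.
Difference $39,200 − $39,201 = −$1 applied to largest allocation (Lindqvist): Lindqvist becomes $9,638.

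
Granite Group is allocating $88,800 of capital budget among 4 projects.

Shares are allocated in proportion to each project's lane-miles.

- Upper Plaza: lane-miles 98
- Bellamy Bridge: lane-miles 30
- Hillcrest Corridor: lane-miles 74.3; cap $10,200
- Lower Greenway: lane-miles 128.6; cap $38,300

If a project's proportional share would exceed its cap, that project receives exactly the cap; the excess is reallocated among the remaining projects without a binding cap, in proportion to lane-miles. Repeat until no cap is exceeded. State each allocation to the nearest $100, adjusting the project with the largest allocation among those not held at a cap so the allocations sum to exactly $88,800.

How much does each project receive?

Total lane-miles = 330.9.
Unconstrained shares: Upper Plaza 26,299.18; Bellamy Bridge 8,050.77; Hillcrest Corridor 19,939.08; Lower Greenway 34,510.97.
Capped: Hillcrest Corridor ($10,200); balance $78,600 reallocated over remaining lane-miles 256.6.
Capped: Lower Greenway ($38,300); balance $40,300 reallocated over remaining lane-miles 128.
Shares after redistribution: Upper Plaza 30,854.69 → $30,900; Bellamy Bridge 9,445.31 → $9,400.

Upper Plaza: $30,900 | Bellamy Bridge: $9,400 | Hillcrest Corridor: $10,200 | Lower Greenway: $38,300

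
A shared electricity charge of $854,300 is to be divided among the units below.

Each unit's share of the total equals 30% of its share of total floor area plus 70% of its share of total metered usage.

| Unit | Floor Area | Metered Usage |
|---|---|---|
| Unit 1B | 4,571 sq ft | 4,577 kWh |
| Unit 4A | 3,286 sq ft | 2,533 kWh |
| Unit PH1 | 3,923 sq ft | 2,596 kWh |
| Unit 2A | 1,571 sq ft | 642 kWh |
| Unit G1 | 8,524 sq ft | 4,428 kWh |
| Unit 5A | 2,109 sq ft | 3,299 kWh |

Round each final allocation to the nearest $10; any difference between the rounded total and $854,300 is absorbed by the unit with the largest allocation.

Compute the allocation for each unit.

Floor area total 23,984; metered usage total 18,075.
Blended shares (30% floor area + 70% metered usage): Unit 1B 0.2344; Unit 4A 0.1392; Unit PH1 0.1496; Unit 2A 0.0445; Unit G1 0.2781; Unit 5A 0.1541.
Pro-rata amounts: Unit 1B 200,274.83; Unit 4A 118,917.89; Unit PH1 127,809.15; Unit 2A 38,028.03; Unit G1 237,586.43; Unit 5A 131,683.67.
After rounding ($10): Unit 1B $200,270; Unit 4A $118,920; Unit PH1 $127,810; Unit 2A $38,030; Unit G1 $237,590; Unit 5A $131,680. Sum = $854,300.
Rounded total matches; no reconciliation needed.

Unit 1B: $200,270 · Unit 4A: $118,920 · Unit PH1: $127,810 · Unit 2A: $38,030 · Unit G1: $237,590 · Unit 5A: $131,680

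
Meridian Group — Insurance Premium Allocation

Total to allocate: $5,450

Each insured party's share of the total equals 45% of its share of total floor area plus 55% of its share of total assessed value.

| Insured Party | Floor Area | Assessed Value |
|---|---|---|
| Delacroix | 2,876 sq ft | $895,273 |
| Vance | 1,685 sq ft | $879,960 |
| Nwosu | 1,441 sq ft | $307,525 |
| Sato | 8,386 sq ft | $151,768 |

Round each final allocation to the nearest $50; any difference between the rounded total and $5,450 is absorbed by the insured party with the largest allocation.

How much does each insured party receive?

Delacroix: $1,700 · Vance: $1,450 · Nwosu: $650 · Sato: $1,650

Floor area total 14,388; assessed value total 2,234,526.
Composite weights (45% floor area + 55% assessed value): Delacroix 0.3103; Vance 0.2693; Nwosu 0.1208; Sato 0.2996.
Pro-rata amounts: Delacroix 1,691.19; Vance 1,467.64; Nwosu 658.15; Sato 1,633.02.
Rounded to nearest $50: Delacroix $1,700; Vance $1,450; Nwosu $650; Sato $1,650. Sum = $5,450.
Sum already equals the total — no adjustment.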